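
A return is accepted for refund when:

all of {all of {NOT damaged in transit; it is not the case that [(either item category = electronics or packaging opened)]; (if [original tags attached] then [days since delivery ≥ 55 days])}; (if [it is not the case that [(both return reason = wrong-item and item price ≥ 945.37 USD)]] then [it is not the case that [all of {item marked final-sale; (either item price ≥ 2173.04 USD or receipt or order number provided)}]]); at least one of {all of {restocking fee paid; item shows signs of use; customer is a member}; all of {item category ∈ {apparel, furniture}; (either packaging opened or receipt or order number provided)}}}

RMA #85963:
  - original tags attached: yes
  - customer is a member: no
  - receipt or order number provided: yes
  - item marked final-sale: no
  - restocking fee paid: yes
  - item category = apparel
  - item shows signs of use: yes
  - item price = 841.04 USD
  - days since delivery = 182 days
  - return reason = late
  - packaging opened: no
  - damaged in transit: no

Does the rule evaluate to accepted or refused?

Atomic conditions:
  NOT damaged in transit: no → true
  item category = electronics: apparel == electronics is false
  packaging opened: no → false
  original tags attached: yes → true
  days since delivery ≥ 55 days: 182 ≥ 55 is true
  return reason = wrong-item: late == wrong-item is false
  item price ≥ 945.37 USD: 841.04 ≥ 945.37 is false
  item marked final-sale: no → false
  item price ≥ 2173.04 USD: 841.04 ≥ 2173.04 is false
  receipt or order number provided: yes → true
  restocking fee paid: yes → true
  item shows signs of use: yes → true
  customer is a member: no → false
  item category ∈ {apparel, furniture}: apparel is in the set → true
Combine:
[1.2.1] false OR false = false
[1.2] NOT false = true
[1.3] true → true = true
[1] true AND true AND true = true
[2.1.1] false AND false = false
[2.1] NOT false = true
[2.2.1.2] false OR true = true
[2.2.1] false AND true = false
[2.2] NOT false = true
[2] true → true = true
[3.1] true AND true AND false = false
[3.2.2] false OR true = true
[3.2] true AND true = true
[3] false OR true = true
[root] true AND true AND true = true
Overall: true → accepted

Accepted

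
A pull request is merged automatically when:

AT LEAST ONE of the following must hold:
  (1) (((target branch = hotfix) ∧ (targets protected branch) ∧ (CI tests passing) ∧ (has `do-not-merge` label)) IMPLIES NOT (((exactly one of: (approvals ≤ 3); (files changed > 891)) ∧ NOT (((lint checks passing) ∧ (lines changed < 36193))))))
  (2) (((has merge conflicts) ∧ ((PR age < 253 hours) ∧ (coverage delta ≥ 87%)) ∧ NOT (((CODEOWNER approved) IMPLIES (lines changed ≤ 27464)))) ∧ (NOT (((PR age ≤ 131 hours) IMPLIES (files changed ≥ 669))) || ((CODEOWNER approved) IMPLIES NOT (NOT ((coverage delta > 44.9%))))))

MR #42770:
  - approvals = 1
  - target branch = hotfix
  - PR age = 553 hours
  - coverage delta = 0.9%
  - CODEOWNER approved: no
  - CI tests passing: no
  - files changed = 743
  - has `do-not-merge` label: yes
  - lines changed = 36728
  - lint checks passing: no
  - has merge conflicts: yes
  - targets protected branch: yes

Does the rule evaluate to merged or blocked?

Atomic conditions:
  target branch = hotfix: hotfix == hotfix is true
  targets protected branch: yes → true
  CI tests passing: no → false
  has `do-not-merge` label: yes → true
  approvals ≤ 3: 1 ≤ 3 is true
  files changed > 891: 743 > 891 is false
  lint checks passing: no → false
  lines changed < 36193: 36728 < 36193 is false
  has merge conflicts: yes → true
  PR age < 253 hours: 553 < 253 is false
  coverage delta ≥ 87%: 0.9 ≥ 87 is false
  CODEOWNER approved: no → false
  lines changed ≤ 27464: 36728 ≤ 27464 is false
  PR age ≤ 131 hours: 553 ≤ 131 is false
  files changed ≥ 669: 743 ≥ 669 is true
  coverage delta > 44.9%: 0.9 > 44.9 is false
Combine:
[1.1] true AND true AND false AND true = false
[1.2.1.1] exactly-one(true, false) = true
[1.2.1.2.1] false AND false = false
[1.2.1.2] NOT false = true
[1.2.1] true AND true = true
[1.2] NOT true = false
[1] false → false (antecedent false ⇒ implication holds) = true
[2.1.2] false AND false = false
[2.1.3.1] false → false (antecedent false ⇒ implication holds) = true
[2.1.3] NOT true = false
[2.1] true AND false AND false = false
[2.2.1.1] false → true (antecedent false ⇒ implication holds) = true
[2.2.1] NOT true = false
[2.2.2.2.1] NOT false = true
[2.2.2.2] NOT true = false
[2.2.2] false → false (antecedent false ⇒ implication holds) = true
[2.2] false OR true = true
[2] false AND true = false
[root] true OR false = true
Overall: true → merged

Merged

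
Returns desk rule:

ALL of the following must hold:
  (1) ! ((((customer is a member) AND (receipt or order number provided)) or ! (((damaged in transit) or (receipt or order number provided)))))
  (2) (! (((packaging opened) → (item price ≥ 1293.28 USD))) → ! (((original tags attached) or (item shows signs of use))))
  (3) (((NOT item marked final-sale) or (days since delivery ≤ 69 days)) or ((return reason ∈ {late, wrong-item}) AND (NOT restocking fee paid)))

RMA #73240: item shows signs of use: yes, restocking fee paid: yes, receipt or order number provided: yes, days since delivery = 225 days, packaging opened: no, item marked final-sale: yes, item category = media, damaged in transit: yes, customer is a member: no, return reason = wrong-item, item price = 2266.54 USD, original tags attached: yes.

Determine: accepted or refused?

Refused

Atomic conditions:
  customer is a member: no → false
  receipt or order number provided: yes → true
  damaged in transit: yes → true
  packaging opened: no → false
  item price ≥ 1293.28 USD: 2266.54 ≥ 1293.28 is true
  original tags attached: yes → true
  item shows signs of use: yes → true
  NOT item marked final-sale: yes → false
  days since delivery ≤ 69 days: 225 ≤ 69 is false
  return reason ∈ {late, wrong-item}: wrong-item is in the set → true
  NOT restocking fee paid: yes → false
Combine:
[1.1.1] false AND true = false
[1.1.2.1] true OR true = true
[1.1.2] NOT true = false
[1.1] false OR false = false
[1] NOT false = true
[2.1.1] false → true (antecedent false ⇒ implication holds) = true
[2.1] NOT true = false
[2.2.1] true OR true = true
[2.2] NOT true = false
[2] false → false (antecedent false ⇒ implication holds) = true
[3.1] false OR false = false
[3.2] true AND false = false
[3] false OR false = false
[root] true AND true AND false = false
Overall: false → refused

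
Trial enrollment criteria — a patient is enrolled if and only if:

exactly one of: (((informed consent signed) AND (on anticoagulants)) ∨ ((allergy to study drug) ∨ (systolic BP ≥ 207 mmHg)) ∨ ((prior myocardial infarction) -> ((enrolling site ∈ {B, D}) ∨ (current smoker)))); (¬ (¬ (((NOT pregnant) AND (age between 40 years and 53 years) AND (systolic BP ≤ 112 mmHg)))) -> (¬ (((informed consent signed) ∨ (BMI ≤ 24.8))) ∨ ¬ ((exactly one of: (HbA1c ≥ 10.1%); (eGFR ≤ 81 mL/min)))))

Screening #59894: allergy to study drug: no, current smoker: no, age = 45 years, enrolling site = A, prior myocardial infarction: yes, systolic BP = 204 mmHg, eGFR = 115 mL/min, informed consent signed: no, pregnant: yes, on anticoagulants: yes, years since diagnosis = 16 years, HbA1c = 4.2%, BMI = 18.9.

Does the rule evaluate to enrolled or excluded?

Atomic conditions:
  informed consent signed: no → false
  on anticoagulants: yes → true
  allergy to study drug: no → false
  systolic BP ≥ 207 mmHg: 204 ≥ 207 is false
  prior myocardial infarction: yes → true
  enrolling site ∈ {B, D}: A is not in the set → false
  current smoker: no → false
  NOT pregnant: yes → false
  age between 40 years and 53 years: 45 in [40, 53] is true
  systolic BP ≤ 112 mmHg: 204 ≤ 112 is false
  BMI ≤ 24.8: 18.9 ≤ 24.8 is true
  HbA1c ≥ 10.1%: 4.2 ≥ 10.1 is false
  eGFR ≤ 81 mL/min: 115 ≤ 81 is false
Combine:
[1.1] false AND true = false
[1.2] false OR false = false
[1.3.2] false OR false = false
[1.3] true → false = false
[1] false OR false OR false = false
[2.1.1.1] false AND true AND false = false
[2.1.1] NOT false = true
[2.1] NOT true = false
[2.2.1.1] false OR true = true
[2.2.1] NOT true = false
[2.2.2.1] exactly-one(false, false) = false
[2.2.2] NOT false = true
[2.2] false OR true = true
[2] false → true (antecedent false ⇒ implication holds) = true
[root] exactly-one(false, true) = true
Overall: true → enrolled

Enrolled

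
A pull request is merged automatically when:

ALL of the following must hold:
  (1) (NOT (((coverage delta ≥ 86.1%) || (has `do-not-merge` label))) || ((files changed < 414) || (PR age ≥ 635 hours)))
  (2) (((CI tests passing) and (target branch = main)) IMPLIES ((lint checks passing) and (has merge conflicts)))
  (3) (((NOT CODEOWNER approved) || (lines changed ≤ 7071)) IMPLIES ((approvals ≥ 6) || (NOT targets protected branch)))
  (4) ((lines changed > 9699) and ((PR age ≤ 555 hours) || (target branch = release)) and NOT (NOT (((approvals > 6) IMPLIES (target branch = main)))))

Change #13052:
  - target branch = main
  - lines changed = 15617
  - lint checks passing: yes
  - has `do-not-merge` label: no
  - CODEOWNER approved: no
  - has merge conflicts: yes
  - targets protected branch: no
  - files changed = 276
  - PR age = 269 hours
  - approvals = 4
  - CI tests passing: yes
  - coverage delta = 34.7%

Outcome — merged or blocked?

Atomic conditions:
  coverage delta ≥ 86.1%: 34.7 ≥ 86.1 is false
  has `do-not-merge` label: no → false
  files changed < 414: 276 < 414 is true
  PR age ≥ 635 hours: 269 ≥ 635 is false
  CI tests passing: yes → true
  target branch = main: main == main is true
  lint checks passing: yes → true
  has merge conflicts: yes → true
  NOT CODEOWNER approved: no → true
  lines changed ≤ 7071: 15617 ≤ 7071 is false
  approvals ≥ 6: 4 ≥ 6 is false
  NOT targets protected branch: no → true
  lines changed > 9699: 15617 > 9699 is true
  PR age ≤ 555 hours: 269 ≤ 555 is true
  target branch = release: main == release is false
  approvals > 6: 4 > 6 is false
Combine:
[1.1.1] false OR false = false
[1.1] NOT false = true
[1.2] true OR false = true
[1] true OR true = true
[2.1] true AND true = true
[2.2] true AND true = true
[2] true → true = true
[3.1] true OR false = true
[3.2] false OR true = true
[3] true → true = true
[4.2] true OR false = true
[4.3.1.1] false → true (antecedent false ⇒ implication holds) = true
[4.3.1] NOT true = false
[4.3] NOT false = true
[4] true AND true AND true = true
[root] true AND true AND true AND true = true
Overall: true → merged

Merged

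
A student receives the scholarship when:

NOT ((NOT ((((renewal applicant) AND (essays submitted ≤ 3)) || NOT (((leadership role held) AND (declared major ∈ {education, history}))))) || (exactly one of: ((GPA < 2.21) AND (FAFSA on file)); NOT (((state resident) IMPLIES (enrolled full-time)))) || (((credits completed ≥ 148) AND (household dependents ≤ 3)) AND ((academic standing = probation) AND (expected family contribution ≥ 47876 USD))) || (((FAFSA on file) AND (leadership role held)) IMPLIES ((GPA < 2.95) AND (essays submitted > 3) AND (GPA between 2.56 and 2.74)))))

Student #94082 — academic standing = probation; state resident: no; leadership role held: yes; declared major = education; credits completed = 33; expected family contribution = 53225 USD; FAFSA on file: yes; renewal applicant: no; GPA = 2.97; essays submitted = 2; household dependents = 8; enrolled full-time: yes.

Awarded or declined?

Atomic conditions:
  renewal applicant: no → false
  essays submitted ≤ 3: 2 ≤ 3 is true
  leadership role held: yes → true
  declared major ∈ {education, history}: education is in the set → true
  GPA < 2.21: 2.97 < 2.21 is false
  FAFSA on file: yes → true
  state resident: no → false
  enrolled full-time: yes → true
  credits completed ≥ 148: 33 ≥ 148 is false
  household dependents ≤ 3: 8 ≤ 3 is false
  academic standing = probation: probation == probation is true
  expected family contribution ≥ 47876 USD: 53225 ≥ 47876 is true
  GPA < 2.95: 2.97 < 2.95 is false
  essays submitted > 3: 2 > 3 is false
  GPA between 2.56 and 2.74: 2.97 in [2.56, 2.74] is false
Combine:
[1.1.1.1] false AND true = false
[1.1.1.2.1] true AND true = true
[1.1.1.2] NOT true = false
[1.1.1] false OR false = false
[1.1] NOT false = true
[1.2.1] false AND true = false
[1.2.2.1] false → true (antecedent false ⇒ implication holds) = true
[1.2.2] NOT true = false
[1.2] exactly-one(false, false) = false
[1.3.1] false AND false = false
[1.3.2] true AND true = true
[1.3] false AND true = false
[1.4.1] true AND true = true
[1.4.2] false AND false AND false = false
[1.4] true → false = false
[1] true OR false OR false OR false = true
[root] NOT true = false
Overall: false → declined

Declined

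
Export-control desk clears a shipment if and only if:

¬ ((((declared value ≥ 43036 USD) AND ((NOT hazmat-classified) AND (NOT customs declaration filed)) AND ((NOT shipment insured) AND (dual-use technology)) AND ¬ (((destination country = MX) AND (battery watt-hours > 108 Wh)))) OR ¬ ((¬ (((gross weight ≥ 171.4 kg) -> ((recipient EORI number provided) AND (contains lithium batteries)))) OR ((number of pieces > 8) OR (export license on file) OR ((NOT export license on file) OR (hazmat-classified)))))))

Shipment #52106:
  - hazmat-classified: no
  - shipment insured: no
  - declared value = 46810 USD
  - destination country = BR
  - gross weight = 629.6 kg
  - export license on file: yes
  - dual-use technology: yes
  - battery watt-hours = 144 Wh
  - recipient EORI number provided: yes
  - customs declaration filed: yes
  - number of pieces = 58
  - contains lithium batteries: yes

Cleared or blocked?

Atomic conditions:
  declared value ≥ 43036 USD: 46810 ≥ 43036 is true
  NOT hazmat-classified: no → true
  NOT customs declaration filed: yes → false
  NOT shipment insured: no → true
  dual-use technology: yes → true
  destination country = MX: BR == MX is false
  battery watt-hours > 108 Wh: 144 > 108 is true
  gross weight ≥ 171.4 kg: 629.6 ≥ 171.4 is true
  recipient EORI number provided: yes → true
  contains lithium batteries: yes → true
  number of pieces > 8: 58 > 8 is true
  export license on file: yes → true
  NOT export license on file: yes → false
  hazmat-classified: no → false
Combine:
[1.1.2] true AND false = false
[1.1.3] true AND true = true
[1.1.4.1] false AND true = false
[1.1.4] NOT false = true
[1.1] true AND false AND true AND true = false
[1.2.1.1.1.2] true AND true = true
[1.2.1.1.1] true → true = true
[1.2.1.1] NOT true = false
[1.2.1.2.3] false OR false = false
[1.2.1.2] true OR true OR false = true
[1.2.1] false OR true = true
[1.2] NOT true = false
[1] false OR false = false
[root] NOT false = true
Overall: true → cleared

Cleared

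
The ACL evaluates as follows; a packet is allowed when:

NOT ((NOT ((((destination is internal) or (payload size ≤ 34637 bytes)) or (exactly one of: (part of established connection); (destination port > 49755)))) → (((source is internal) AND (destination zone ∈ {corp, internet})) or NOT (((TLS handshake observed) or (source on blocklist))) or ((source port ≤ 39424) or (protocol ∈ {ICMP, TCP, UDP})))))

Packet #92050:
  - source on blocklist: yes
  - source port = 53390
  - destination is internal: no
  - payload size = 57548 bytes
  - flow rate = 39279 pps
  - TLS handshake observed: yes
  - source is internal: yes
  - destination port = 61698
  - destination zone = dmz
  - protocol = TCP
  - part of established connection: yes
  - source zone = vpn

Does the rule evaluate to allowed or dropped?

Dropped

Atomic conditions:
  destination is internal: no → false
  payload size ≤ 34637 bytes: 57548 ≤ 34637 is false
  part of established connection: yes → true
  destination port > 49755: 61698 > 49755 is true
  source is internal: yes → true
  destination zone ∈ {corp, internet}: dmz is not in the set → false
  TLS handshake observed: yes → true
  source on blocklist: yes → true
  source port ≤ 39424: 53390 ≤ 39424 is false
  protocol ∈ {ICMP, TCP, UDP}: TCP is in the set → true
Combine:
[1.1.1.1] false OR false = false
[1.1.1.2] exactly-one(true, true) = false
[1.1.1] false OR false = false
[1.1] NOT false = true
[1.2.1] true AND false = false
[1.2.2.1] true OR true = true
[1.2.2] NOT true = false
[1.2.3] false OR true = true
[1.2] false OR false OR true = true
[1] true → true = true
[root] NOT true = false
Overall: false → dropped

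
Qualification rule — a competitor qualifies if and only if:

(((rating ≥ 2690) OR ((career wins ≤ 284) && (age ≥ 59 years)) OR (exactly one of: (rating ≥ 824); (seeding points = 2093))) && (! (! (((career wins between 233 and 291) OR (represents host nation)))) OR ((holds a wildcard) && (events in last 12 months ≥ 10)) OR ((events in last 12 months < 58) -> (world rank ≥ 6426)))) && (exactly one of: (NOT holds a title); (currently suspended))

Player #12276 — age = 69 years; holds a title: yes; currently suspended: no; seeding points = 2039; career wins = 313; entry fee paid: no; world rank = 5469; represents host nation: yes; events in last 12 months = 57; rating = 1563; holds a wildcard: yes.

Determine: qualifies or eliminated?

Eliminated

Atomic conditions:
  rating ≥ 2690: 1563 ≥ 2690 is false
  career wins ≤ 284: 313 ≤ 284 is false
  age ≥ 59 years: 69 ≥ 59 is true
  rating ≥ 824: 1563 ≥ 824 is true
  seeding points = 2093: 2039 == 2093 is false
  career wins between 233 and 291: 313 in [233, 291] is false
  represents host nation: yes → true
  holds a wildcard: yes → true
  events in last 12 months ≥ 10: 57 ≥ 10 is true
  events in last 12 months < 58: 57 < 58 is true
  world rank ≥ 6426: 5469 ≥ 6426 is false
  NOT holds a title: yes → false
  currently suspended: no → false
Combine:
[1.1.2] false AND true = false
[1.1.3] exactly-one(true, false) = true
[1.1] false OR false OR true = true
[1.2.1.1.1] false OR true = true
[1.2.1.1] NOT true = false
[1.2.1] NOT false = true
[1.2.2] true AND true = true
[1.2.3] true → false = false
[1.2] true OR true OR false = true
[1] true AND true = true
[2] exactly-one(false, false) = false
[root] true AND false = false
Overall: false → eliminated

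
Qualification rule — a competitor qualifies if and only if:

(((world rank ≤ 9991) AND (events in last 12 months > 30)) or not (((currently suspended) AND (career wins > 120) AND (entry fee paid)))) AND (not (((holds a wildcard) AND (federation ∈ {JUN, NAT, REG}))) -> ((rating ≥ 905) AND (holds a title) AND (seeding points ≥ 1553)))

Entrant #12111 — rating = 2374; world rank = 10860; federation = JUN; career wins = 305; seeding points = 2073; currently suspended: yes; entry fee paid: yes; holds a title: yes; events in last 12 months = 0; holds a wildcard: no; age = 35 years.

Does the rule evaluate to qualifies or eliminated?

Eliminated

Atomic conditions:
  world rank ≤ 9991: 10860 ≤ 9991 is false
  events in last 12 months > 30: 0 > 30 is false
  currently suspended: yes → true
  career wins > 120: 305 > 120 is true
  entry fee paid: yes → true
  holds a wildcard: no → false
  federation ∈ {JUN, NAT, REG}: JUN is in the set → true
  rating ≥ 905: 2374 ≥ 905 is true
  holds a title: yes → true
  seeding points ≥ 1553: 2073 ≥ 1553 is true
Combine:
[1.1] false AND false = false
[1.2.1] true AND true AND true = true
[1.2] NOT true = false
[1] false OR false = false
[2.1.1] false AND true = false
[2.1] NOT false = true
[2.2] true AND true AND true = true
[2] true → true = true
[root] false AND true = false
Overall: false → eliminated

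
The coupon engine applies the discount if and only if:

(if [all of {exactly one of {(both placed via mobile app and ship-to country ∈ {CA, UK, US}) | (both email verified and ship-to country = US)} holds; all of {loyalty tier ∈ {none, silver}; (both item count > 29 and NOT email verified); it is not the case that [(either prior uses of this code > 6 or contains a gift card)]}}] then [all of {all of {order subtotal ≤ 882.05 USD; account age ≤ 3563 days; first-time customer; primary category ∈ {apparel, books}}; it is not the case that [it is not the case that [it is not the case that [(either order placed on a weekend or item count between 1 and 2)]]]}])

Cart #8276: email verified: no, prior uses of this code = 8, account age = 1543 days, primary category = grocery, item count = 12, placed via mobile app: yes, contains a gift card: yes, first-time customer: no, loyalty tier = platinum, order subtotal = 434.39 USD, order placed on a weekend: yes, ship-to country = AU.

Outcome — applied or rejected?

Applied

Atomic conditions:
  placed via mobile app: yes → true
  ship-to country ∈ {CA, UK, US}: AU is not in the set → false
  email verified: no → false
  ship-to country = US: AU == US is false
  loyalty tier ∈ {none, silver}: platinum is not in the set → false
  item count > 29: 12 > 29 is false
  NOT email verified: no → true
  prior uses of this code > 6: 8 > 6 is true
  contains a gift card: yes → true
  order subtotal ≤ 882.05 USD: 434.39 ≤ 882.05 is true
  account age ≤ 3563 days: 1543 ≤ 3563 is true
  first-time customer: no → false
  primary category ∈ {apparel, books}: grocery is not in the set → false
  order placed on a weekend: yes → true
  item count between 1 and 2: 12 in [1, 2] is false
Combine:
[1.1.1] true AND false = false
[1.1.2] false AND false = false
[1.1] exactly-one(false, false) = false
[1.2.2] false AND true = false
[1.2.3.1] true OR true = true
[1.2.3] NOT true = false
[1.2] false AND false AND false = false
[1] false AND false = false
[2.1] true AND true AND false AND false = false
[2.2.1.1.1] true OR false = true
[2.2.1.1] NOT true = false
[2.2.1] NOT false = true
[2.2] NOT true = false
[2] false AND false = false
[root] false → false (antecedent false ⇒ implication holds) = true
Overall: true → applied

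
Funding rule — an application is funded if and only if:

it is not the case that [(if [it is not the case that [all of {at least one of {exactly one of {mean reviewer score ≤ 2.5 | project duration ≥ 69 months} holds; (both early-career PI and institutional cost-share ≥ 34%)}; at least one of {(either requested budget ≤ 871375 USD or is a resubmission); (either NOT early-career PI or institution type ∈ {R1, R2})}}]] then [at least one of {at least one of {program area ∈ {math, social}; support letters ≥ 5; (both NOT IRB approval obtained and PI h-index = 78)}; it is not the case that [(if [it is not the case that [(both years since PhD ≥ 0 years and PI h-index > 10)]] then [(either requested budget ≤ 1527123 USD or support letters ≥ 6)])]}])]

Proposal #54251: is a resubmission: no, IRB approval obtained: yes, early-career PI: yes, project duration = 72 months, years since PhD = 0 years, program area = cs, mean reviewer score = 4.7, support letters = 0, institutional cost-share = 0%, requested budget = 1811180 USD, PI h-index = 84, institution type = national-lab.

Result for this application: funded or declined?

Atomic conditions:
  mean reviewer score ≤ 2.5: 4.7 ≤ 2.5 is false
  project duration ≥ 69 months: 72 ≥ 69 is true
  early-career PI: yes → true
  institutional cost-share ≥ 34%: 0 ≥ 34 is false
  requested budget ≤ 871375 USD: 1811180 ≤ 871375 is false
  is a resubmission: no → false
  NOT early-career PI: yes → false
  institution type ∈ {R1, R2}: national-lab is not in the set → false
  program area ∈ {math, social}: cs is not in the set → false
  support letters ≥ 5: 0 ≥ 5 is false
  NOT IRB approval obtained: yes → false
  PI h-index = 78: 84 == 78 is false
  years since PhD ≥ 0 years: 0 ≥ 0 is true
  PI h-index > 10: 84 > 10 is true
  requested budget ≤ 1527123 USD: 1811180 ≤ 1527123 is false
  support letters ≥ 6: 0 ≥ 6 is false
Combine:
[1.1.1.1.1] exactly-one(false, true) = true
[1.1.1.1.2] true AND false = false
[1.1.1.1] true OR false = true
[1.1.1.2.1] false OR false = false
[1.1.1.2.2] false OR false = false
[1.1.1.2] false OR false = false
[1.1.1] true AND false = false
[1.1] NOT false = true
[1.2.1.3] false AND false = false
[1.2.1] false OR false OR false = false
[1.2.2.1.1.1] true AND true = true
[1.2.2.1.1] NOT true = false
[1.2.2.1.2] false OR false = false
[1.2.2.1] false → false (antecedent false ⇒ implication holds) = true
[1.2.2] NOT true = false
[1.2] false OR false = false
[1] true → false = false
[root] NOT false = true
Overall: true → funded

Funded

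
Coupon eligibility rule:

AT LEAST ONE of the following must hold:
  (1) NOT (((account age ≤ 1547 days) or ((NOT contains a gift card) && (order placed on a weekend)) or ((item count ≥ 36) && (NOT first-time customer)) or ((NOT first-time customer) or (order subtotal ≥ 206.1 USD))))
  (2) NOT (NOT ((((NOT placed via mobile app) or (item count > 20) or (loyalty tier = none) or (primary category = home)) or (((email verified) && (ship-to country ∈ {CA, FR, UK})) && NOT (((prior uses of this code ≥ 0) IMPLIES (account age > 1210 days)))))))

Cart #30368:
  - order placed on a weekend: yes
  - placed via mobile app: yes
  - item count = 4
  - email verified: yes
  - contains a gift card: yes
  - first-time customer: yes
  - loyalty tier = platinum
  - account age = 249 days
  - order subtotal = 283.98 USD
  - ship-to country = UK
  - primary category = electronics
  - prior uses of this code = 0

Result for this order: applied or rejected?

Applied

Atomic conditions:
  account age ≤ 1547 days: 249 ≤ 1547 is true
  NOT contains a gift card: yes → false
  order placed on a weekend: yes → true
  item count ≥ 36: 4 ≥ 36 is false
  NOT first-time customer: yes → false
  order subtotal ≥ 206.1 USD: 283.98 ≥ 206.1 is true
  NOT placed via mobile app: yes → false
  item count > 20: 4 > 20 is false
  loyalty tier = none: platinum == none is false
  primary category = home: electronics == home is false
  email verified: yes → true
  ship-to country ∈ {CA, FR, UK}: UK is in the set → true
  prior uses of this code ≥ 0: 0 ≥ 0 is true
  account age > 1210 days: 249 > 1210 is false
Combine:
[1.1.2] false AND true = false
[1.1.3] false AND false = false
[1.1.4] false OR true = true
[1.1] true OR false OR false OR true = true
[1] NOT true = false
[2.1.1.1] false OR false OR false OR false = false
[2.1.1.2.1] true AND true = true
[2.1.1.2.2.1] true → false = false
[2.1.1.2.2] NOT false = true
[2.1.1.2] true AND true = true
[2.1.1] false OR true = true
[2.1] NOT true = false
[2] NOT false = true
[root] false OR true = true
Overall: true → applied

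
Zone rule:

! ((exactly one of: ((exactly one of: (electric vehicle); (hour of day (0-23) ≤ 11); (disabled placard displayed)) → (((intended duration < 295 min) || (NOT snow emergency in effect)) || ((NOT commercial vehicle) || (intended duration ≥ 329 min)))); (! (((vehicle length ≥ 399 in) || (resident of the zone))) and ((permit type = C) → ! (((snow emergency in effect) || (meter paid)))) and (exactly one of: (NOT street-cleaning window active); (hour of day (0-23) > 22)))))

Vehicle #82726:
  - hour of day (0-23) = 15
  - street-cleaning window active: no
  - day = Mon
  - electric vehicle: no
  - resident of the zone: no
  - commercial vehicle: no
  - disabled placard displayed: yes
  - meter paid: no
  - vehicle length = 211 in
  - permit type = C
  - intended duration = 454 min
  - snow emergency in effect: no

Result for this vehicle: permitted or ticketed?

Permitted

Atomic conditions:
  electric vehicle: no → false
  hour of day (0-23) ≤ 11: 15 ≤ 11 is false
  disabled placard displayed: yes → true
  intended duration < 295 min: 454 < 295 is false
  NOT snow emergency in effect: no → true
  NOT commercial vehicle: no → true
  intended duration ≥ 329 min: 454 ≥ 329 is true
  vehicle length ≥ 399 in: 211 ≥ 399 is false
  resident of the zone: no → false
  permit type = C: C == C is true
  snow emergency in effect: no → false
  meter paid: no → false
  NOT street-cleaning window active: no → true
  hour of day (0-23) > 22: 15 > 22 is false
Combine:
[1.1.1] exactly-one(false, false, true) = true
[1.1.2.1] false OR true = true
[1.1.2.2] true OR true = true
[1.1.2] true OR true = true
[1.1] true → true = true
[1.2.1.1] false OR false = false
[1.2.1] NOT false = true
[1.2.2.2.1] false OR false = false
[1.2.2.2] NOT false = true
[1.2.2] true → true = true
[1.2.3] exactly-one(true, false) = true
[1.2] true AND true AND true = true
[1] exactly-one(true, true) = false
[root] NOT false = true
Overall: true → permitted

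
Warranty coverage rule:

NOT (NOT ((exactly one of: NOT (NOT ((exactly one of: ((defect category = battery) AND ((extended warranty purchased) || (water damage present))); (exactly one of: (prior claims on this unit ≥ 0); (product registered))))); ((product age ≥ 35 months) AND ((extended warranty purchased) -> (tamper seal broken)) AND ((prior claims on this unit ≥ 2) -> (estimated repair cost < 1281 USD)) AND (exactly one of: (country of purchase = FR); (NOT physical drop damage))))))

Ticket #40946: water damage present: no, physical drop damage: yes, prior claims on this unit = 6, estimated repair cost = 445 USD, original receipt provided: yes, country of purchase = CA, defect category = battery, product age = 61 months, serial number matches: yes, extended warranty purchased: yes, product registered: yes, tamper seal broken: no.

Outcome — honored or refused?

Honored

Atomic conditions:
  defect category = battery: battery == battery is true
  extended warranty purchased: yes → true
  water damage present: no → false
  prior claims on this unit ≥ 0: 6 ≥ 0 is true
  product registered: yes → true
  product age ≥ 35 months: 61 ≥ 35 is true
  tamper seal broken: no → false
  prior claims on this unit ≥ 2: 6 ≥ 2 is true
  estimated repair cost < 1281 USD: 445 < 1281 is true
  country of purchase = FR: CA == FR is false
  NOT physical drop damage: yes → false
Combine:
[1.1.1.1.1.1.2] true OR false = true
[1.1.1.1.1.1] true AND true = true
[1.1.1.1.1.2] exactly-one(true, true) = false
[1.1.1.1.1] exactly-one(true, false) = true
[1.1.1.1] NOT true = false
[1.1.1] NOT false = true
[1.1.2.2] true → false = false
[1.1.2.3] true → true = true
[1.1.2.4] exactly-one(false, false) = false
[1.1.2] true AND false AND true AND false = false
[1.1] exactly-one(true, false) = true
[1] NOT true = false
[root] NOT false = true
Overall: true → honored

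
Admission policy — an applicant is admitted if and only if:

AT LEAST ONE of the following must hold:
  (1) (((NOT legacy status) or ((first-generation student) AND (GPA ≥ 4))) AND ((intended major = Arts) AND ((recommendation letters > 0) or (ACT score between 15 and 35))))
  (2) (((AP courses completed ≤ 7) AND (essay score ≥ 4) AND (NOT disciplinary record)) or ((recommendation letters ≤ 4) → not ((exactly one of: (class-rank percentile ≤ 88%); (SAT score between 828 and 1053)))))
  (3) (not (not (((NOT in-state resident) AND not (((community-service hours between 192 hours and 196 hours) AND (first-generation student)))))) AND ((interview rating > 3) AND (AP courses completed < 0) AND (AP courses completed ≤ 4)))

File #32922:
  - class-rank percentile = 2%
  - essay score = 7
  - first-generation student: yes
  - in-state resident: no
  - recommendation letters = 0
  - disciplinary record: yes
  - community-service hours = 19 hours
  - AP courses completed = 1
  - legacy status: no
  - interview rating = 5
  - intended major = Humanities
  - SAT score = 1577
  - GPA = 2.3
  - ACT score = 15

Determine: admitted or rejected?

Atomic conditions:
  NOT legacy status: no → true
  first-generation student: yes → true
  GPA ≥ 4: 2.3 ≥ 4 is false
  intended major = Arts: Humanities == Arts is false
  recommendation letters > 0: 0 > 0 is false
  ACT score between 15 and 35: 15 in [15, 35] is true
  AP courses completed ≤ 7: 1 ≤ 7 is true
  essay score ≥ 4: 7 ≥ 4 is true
  NOT disciplinary record: yes → false
  recommendation letters ≤ 4: 0 ≤ 4 is true
  class-rank percentile ≤ 88%: 2 ≤ 88 is true
  SAT score between 828 and 1053: 1577 in [828, 1053] is false
  NOT in-state resident: no → true
  community-service hours between 192 hours and 196 hours: 19 in [192, 196] is false
  interview rating > 3: 5 > 3 is true
  AP courses completed < 0: 1 < 0 is false
  AP courses completed ≤ 4: 1 ≤ 4 is true
Combine:
[1.1.2] true AND false = false
[1.1] true OR false = true
[1.2.2] false OR true = true
[1.2] false AND true = false
[1] true AND false = false
[2.1] true AND true AND false = false
[2.2.2.1] exactly-one(true, false) = true
[2.2.2] NOT true = false
[2.2] true → false = false
[2] false OR false = false
[3.1.1.1.2.1] false AND true = false
[3.1.1.1.2] NOT false = true
[3.1.1.1] true AND true = true
[3.1.1] NOT true = false
[3.1] NOT false = true
[3.2] true AND false AND true = false
[3] true AND false = false
[root] false OR false OR false = false
Overall: false → rejected

Rejected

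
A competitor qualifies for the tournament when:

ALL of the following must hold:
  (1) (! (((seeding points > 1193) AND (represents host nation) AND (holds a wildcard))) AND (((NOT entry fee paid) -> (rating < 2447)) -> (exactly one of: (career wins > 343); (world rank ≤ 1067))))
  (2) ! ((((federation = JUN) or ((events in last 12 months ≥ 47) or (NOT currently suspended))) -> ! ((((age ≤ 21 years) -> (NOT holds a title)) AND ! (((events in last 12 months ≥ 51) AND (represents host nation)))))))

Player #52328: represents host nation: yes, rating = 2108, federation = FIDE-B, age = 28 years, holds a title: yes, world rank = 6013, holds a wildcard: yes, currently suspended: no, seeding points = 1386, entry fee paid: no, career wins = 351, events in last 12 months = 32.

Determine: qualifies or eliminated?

Eliminated

Atomic conditions:
  seeding points > 1193: 1386 > 1193 is true
  represents host nation: yes → true
  holds a wildcard: yes → true
  NOT entry fee paid: no → true
  rating < 2447: 2108 < 2447 is true
  career wins > 343: 351 > 343 is true
  world rank ≤ 1067: 6013 ≤ 1067 is false
  federation = JUN: FIDE-B == JUN is false
  events in last 12 months ≥ 47: 32 ≥ 47 is false
  NOT currently suspended: no → true
  age ≤ 21 years: 28 ≤ 21 is false
  NOT holds a title: yes → false
  events in last 12 months ≥ 51: 32 ≥ 51 is false
Combine:
[1.1.1] true AND true AND true = true
[1.1] NOT true = false
[1.2.1] true → true = true
[1.2.2] exactly-one(true, false) = true
[1.2] true → true = true
[1] false AND true = false
[2.1.1.2] false OR true = true
[2.1.1] false OR true = true
[2.1.2.1.1] false → false (antecedent false ⇒ implication holds) = true
[2.1.2.1.2.1] false AND true = false
[2.1.2.1.2] NOT false = true
[2.1.2.1] true AND true = true
[2.1.2] NOT true = false
[2.1] true → false = false
[2] NOT false = true
[root] false AND true = false
Overall: false → eliminated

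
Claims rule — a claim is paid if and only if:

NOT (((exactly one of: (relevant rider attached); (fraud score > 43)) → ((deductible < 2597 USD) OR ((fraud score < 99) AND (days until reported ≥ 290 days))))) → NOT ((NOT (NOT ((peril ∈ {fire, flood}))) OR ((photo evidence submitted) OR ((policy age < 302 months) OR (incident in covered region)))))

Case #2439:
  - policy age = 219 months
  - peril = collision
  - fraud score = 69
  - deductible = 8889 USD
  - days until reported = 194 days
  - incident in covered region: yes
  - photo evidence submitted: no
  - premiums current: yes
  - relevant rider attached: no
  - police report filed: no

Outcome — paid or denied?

Atomic conditions:
  relevant rider attached: no → false
  fraud score > 43: 69 > 43 is true
  deductible < 2597 USD: 8889 < 2597 is false
  fraud score < 99: 69 < 99 is true
  days until reported ≥ 290 days: 194 ≥ 290 is false
  peril ∈ {fire, flood}: collision is not in the set → false
  photo evidence submitted: no → false
  policy age < 302 months: 219 < 302 is true
  incident in covered region: yes → true
Combine:
[1.1.1] exactly-one(false, true) = true
[1.1.2.2] true AND false = false
[1.1.2] false OR false = false
[1.1] true → false = false
[1] NOT false = true
[2.1.1.1] NOT false = true
[2.1.1] NOT true = false
[2.1.2.2] true OR true = true
[2.1.2] false OR true = true
[2.1] false OR true = true
[2] NOT true = false
[root] true → false = false
Overall: false → denied

Denied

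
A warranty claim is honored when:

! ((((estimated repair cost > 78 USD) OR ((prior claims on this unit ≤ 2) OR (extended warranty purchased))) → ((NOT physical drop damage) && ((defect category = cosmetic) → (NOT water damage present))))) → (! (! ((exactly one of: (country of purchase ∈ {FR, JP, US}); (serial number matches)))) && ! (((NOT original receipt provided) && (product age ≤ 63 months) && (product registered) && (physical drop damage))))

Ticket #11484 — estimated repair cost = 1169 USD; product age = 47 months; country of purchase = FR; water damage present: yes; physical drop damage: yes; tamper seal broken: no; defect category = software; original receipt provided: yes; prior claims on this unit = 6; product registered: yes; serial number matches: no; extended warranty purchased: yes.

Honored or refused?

Atomic conditions:
  estimated repair cost > 78 USD: 1169 > 78 is true
  prior claims on this unit ≤ 2: 6 ≤ 2 is false
  extended warranty purchased: yes → true
  NOT physical drop damage: yes → false
  defect category = cosmetic: software == cosmetic is false
  NOT water damage present: yes → false
  country of purchase ∈ {FR, JP, US}: FR is in the set → true
  serial number matches: no → false
  NOT original receipt provided: yes → false
  product age ≤ 63 months: 47 ≤ 63 is true
  product registered: yes → true
  physical drop damage: yes → true
Combine:
[1.1.1.2] false OR true = true
[1.1.1] true OR true = true
[1.1.2.2] false → false (antecedent false ⇒ implication holds) = true
[1.1.2] false AND true = false
[1.1] true → false = false
[1] NOT false = true
[2.1.1.1] exactly-one(true, false) = true
[2.1.1] NOT true = false
[2.1] NOT false = true
[2.2.1] false AND true AND true AND true = false
[2.2] NOT false = true
[2] true AND true = true
[root] true → true = true
Overall: true → honored

Honored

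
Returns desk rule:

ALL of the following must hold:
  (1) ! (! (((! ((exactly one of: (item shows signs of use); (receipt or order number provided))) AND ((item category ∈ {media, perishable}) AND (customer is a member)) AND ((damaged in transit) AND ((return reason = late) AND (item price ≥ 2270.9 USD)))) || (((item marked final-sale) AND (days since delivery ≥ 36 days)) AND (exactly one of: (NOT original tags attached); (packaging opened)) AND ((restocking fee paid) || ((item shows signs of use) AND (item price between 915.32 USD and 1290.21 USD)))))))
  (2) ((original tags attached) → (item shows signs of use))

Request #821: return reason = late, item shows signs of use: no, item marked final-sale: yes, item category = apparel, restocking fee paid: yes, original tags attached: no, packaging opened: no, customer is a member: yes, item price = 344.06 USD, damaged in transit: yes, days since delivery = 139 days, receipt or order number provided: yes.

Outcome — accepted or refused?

Atomic conditions:
  item shows signs of use: no → false
  receipt or order number provided: yes → true
  item category ∈ {media, perishable}: apparel is not in the set → false
  customer is a member: yes → true
  damaged in transit: yes → true
  return reason = late: late == late is true
  item price ≥ 2270.9 USD: 344.06 ≥ 2270.9 is false
  item marked final-sale: yes → true
  days since delivery ≥ 36 days: 139 ≥ 36 is true
  NOT original tags attached: no → true
  packaging opened: no → false
  restocking fee paid: yes → true
  item price between 915.32 USD and 1290.21 USD: 344.06 in [915.32, 1290.21] is false
  original tags attached: no → false
Combine:
[1.1.1.1.1.1] exactly-one(false, true) = true
[1.1.1.1.1] NOT true = false
[1.1.1.1.2] false AND true = false
[1.1.1.1.3.2] true AND false = false
[1.1.1.1.3] true AND false = false
[1.1.1.1] false AND false AND false = false
[1.1.1.2.1] true AND true = true
[1.1.1.2.2] exactly-one(true, false) = true
[1.1.1.2.3.2] false AND false = false
[1.1.1.2.3] true OR false = true
[1.1.1.2] true AND true AND true = true
[1.1.1] false OR true = true
[1.1] NOT true = false
[1] NOT false = true
[2] false → false (antecedent false ⇒ implication holds) = true
[root] true AND true = true
Overall: true → accepted

Accepted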